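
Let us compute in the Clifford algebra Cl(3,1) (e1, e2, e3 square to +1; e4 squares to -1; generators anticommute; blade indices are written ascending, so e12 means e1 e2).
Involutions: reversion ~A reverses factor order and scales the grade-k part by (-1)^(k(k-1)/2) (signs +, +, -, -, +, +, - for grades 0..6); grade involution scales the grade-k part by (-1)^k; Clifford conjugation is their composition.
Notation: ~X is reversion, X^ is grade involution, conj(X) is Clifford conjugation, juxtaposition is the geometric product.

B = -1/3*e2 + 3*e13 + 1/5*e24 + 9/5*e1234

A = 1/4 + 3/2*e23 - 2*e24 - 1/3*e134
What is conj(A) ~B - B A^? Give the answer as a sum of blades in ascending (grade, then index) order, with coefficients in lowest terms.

first term: -2/5 - 41/60*e2 - 1/2*e3 - 1/3*e4 + 9/2*e12 - 87/20*e13 + 27/10*e14 - 1/20*e24 - 3/10*e34 - 1/15*e123 + 1181/180*e1234
second term: -2/5 - 41/60*e2 - 1/2*e3 - 1/3*e4 - 9/2*e12 + 87/20*e13 - 27/10*e14 + 1/20*e24 + 3/10*e34 + 1/15*e123 + 1181/180*e1234
Answer: 9*e12 - 87/10*e13 + 27/5*e14 - 1/10*e24 - 3/5*e34 - 2/15*e123


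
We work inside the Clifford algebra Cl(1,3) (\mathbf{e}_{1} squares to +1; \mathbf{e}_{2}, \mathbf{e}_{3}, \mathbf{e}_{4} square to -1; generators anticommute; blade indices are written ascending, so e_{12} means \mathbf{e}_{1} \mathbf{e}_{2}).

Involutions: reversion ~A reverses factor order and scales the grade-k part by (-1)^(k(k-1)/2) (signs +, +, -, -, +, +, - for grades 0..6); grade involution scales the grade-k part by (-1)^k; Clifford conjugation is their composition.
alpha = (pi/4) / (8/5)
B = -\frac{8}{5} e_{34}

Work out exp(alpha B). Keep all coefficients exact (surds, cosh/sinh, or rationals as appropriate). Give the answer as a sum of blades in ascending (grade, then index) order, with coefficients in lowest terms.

B^2 = (-\frac{8}{5})^2*(e_{34})^2 = \frac{64}{25}*(-1) = -\frac{64}{25} (a basis 2-blade squares to minus the product of its generators' squares).
B^2 = -\frac{64}{25} — circular case — the even/odd split gives cos and sin: l = \frac{8}{5}, alpha*l = \frac{\pi}{4}, so exp(alpha B) = cos(\frac{\pi}{4}) + (sin(\frac{\pi}{4})/(\frac{8}{5}))*B = \frac{\sqrt{2}}{2} + (\frac{5 \sqrt{2}}{16})*B.
Answer: \frac{\sqrt{2}}{2} - \frac{\sqrt{2}}{2} e_{34}


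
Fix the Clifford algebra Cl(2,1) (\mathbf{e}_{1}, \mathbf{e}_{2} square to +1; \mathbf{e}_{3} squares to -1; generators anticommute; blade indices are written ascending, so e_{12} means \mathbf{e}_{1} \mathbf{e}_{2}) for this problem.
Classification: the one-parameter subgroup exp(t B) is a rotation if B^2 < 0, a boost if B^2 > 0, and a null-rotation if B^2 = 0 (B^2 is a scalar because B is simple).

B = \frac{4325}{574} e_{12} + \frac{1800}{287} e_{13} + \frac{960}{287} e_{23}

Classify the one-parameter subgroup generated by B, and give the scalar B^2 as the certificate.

B^2 term by term: the squares give (\frac{4325}{574})^2*(e_{12})^2 + (\frac{1800}{287})^2*(e_{13})^2 + (\frac{960}{287})^2*(e_{23})^2 = \frac{18705625}{329476}*(-1) + \frac{3240000}{82369}*(+1) + \frac{921600}{82369}*(+1) = -\frac{25}{4} (each basis 2-blade squares to minus the product of its generators' squares); cross terms between blades sharing an index anticommute and cancel. So B^2 = -\frac{25}{4}.
Answer: rotation, certificate B^2 = -\frac{25}{4}. B^2 = -\frac{25}{4} is basis-independent, so its sign is the whole story.


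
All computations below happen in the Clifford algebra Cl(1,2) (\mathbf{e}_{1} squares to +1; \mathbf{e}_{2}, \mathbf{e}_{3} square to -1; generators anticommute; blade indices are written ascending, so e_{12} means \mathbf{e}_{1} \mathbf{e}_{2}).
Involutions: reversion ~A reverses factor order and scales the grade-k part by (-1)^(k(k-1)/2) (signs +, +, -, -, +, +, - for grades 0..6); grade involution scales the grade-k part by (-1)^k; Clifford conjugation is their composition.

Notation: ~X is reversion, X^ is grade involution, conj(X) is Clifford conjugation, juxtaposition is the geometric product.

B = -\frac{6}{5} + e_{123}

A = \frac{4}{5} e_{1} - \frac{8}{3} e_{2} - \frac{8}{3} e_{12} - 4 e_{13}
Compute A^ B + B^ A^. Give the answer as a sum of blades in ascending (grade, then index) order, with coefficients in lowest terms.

first term: \frac{24}{25} e_{1} + \frac{4}{5} e_{2} - \frac{8}{3} e_{3} + \frac{16}{5} e_{12} + \frac{112}{15} e_{13} - \frac{4}{5} e_{23}
second term: \frac{24}{25} e_{1} - \frac{36}{5} e_{2} + \frac{8}{3} e_{3} + \frac{16}{5} e_{12} + \frac{32}{15} e_{13} + \frac{4}{5} e_{23}
Answer: \frac{48}{25} e_{1} - \frac{32}{5} e_{2} + \frac{32}{5} e_{12} + \frac{48}{5} e_{13}


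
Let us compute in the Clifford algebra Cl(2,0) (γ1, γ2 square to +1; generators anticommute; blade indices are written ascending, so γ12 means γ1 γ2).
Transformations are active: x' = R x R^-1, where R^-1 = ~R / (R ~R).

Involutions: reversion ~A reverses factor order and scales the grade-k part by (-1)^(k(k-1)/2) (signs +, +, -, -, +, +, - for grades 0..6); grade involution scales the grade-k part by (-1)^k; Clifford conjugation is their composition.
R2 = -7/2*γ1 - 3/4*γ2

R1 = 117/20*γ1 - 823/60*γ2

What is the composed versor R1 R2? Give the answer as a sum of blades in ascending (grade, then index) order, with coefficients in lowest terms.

Distribute over the terms of R1 (each basis-blade product reordered to ascending indices, repeated generators contracted through their squares):
(117/20*γ1) R2 = -819/40 - 351/80*γ12
(-823/60*γ2) R2 = 823/80 - 5761/120*γ12
Summing the partial products and collecting blades:
Answer: -163/16 - 2515/48*γ12


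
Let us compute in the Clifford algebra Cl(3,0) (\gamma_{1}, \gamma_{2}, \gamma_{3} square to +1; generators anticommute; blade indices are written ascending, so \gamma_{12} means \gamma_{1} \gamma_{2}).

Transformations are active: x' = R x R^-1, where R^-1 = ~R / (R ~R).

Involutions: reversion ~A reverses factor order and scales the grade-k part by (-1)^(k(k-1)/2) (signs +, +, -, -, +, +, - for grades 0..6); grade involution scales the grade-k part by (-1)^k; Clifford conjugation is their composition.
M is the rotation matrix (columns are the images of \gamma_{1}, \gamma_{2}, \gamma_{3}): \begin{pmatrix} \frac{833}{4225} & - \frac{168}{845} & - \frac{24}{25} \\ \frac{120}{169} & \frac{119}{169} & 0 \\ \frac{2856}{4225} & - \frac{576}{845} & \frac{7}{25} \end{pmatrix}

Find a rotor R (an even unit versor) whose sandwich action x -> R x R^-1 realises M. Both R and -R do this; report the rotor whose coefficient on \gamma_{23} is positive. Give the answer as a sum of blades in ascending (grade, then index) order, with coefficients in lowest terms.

Method: write R = a + b12*\gamma_{12} + b13*\gamma_{13} + b23*\gamma_{23} with a^2 + b12^2 + b13^2 + b23^2 = 1 (so R^-1 = ~R). Expanding the columns R e_j ~R gives tr M = 4a^2 - 1 and, from the antisymmetric part, M21 - M12 = -4a*b12, M13 - M31 = 4a*b13, M32 - M23 = -4a*b23.
Here tr M = \frac{4991}{4225}, so a^2 = (1 + tr M)/4 = \frac{2304}{4225} and a = ±\frac{48}{65}. Taking a = \frac{48}{65}: M21 - M12 = \frac{768}{845}, M13 - M31 = -\frac{6912}{4225}, M32 - M23 = -\frac{576}{845}, giving b12 = -\frac{4}{13}, b13 = -\frac{36}{65}, b23 = \frac{3}{13}, i.e. R = \frac{48}{65} - \frac{4}{13} \gamma_{12} - \frac{36}{65} \gamma_{13} + \frac{3}{13} \gamma_{23}.
Its \gamma_{23} coefficient is already positive.
Answer: \frac{48}{65} - \frac{4}{13} \gamma_{12} - \frac{36}{65} \gamma_{13} + \frac{3}{13} \gamma_{23}. Recall the cover is two-to-one: with M of trace \frac{4991}{4225}, both preimages act alike, and the stated \gamma_{23} sign chooses the sheet.


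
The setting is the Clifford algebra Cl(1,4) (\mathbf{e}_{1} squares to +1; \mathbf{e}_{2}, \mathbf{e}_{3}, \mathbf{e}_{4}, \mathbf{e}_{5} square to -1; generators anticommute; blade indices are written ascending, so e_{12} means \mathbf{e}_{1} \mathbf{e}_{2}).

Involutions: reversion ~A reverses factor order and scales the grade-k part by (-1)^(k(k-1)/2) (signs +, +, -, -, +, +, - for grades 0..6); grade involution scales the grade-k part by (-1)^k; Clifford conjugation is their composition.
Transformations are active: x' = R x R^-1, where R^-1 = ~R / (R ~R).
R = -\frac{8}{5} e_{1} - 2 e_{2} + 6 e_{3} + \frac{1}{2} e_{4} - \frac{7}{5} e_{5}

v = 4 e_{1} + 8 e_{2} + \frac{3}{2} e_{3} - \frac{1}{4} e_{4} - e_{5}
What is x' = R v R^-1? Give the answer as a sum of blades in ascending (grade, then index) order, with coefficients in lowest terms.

~R = -\frac{8}{5} e_{1} - 2 e_{2} + 6 e_{3} + \frac{1}{2} e_{4} - \frac{7}{5} e_{5}, and R ~R = -\frac{793}{20}, so R^-1 = ~R / (-\frac{793}{20}).
R v = -\frac{27}{40} - \frac{24}{5} e_{12} - \frac{132}{5} e_{13} - \frac{8}{5} e_{14} + \frac{36}{5} e_{15} - 51 e_{23} - \frac{7}{2} e_{24} + \frac{66}{5} e_{25} - \frac{9}{4} e_{34} - \frac{39}{10} e_{35} - \frac{17}{20} e_{45}
Answer: -\frac{16076}{3965} e_{1} - \frac{6398}{793} e_{2} - \frac{2055}{1586} e_{3} + \frac{847}{3172} e_{4} + \frac{3776}{3965} e_{5}


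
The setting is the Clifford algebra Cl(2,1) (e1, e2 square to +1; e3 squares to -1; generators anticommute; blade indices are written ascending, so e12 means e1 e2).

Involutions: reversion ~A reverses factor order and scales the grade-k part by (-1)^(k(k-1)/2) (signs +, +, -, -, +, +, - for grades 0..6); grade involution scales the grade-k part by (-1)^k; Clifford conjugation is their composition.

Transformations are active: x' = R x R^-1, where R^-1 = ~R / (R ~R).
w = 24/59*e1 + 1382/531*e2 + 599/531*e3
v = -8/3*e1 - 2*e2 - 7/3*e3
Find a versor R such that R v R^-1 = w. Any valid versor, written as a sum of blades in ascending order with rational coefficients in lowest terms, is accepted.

Since q(v) = q(w) = 17/3, the sum R = v + w = -400/177*e1 + 320/531*e2 - 640/531*e3 does the job whenever invertible.
Answer: -400/177*e1 + 320/531*e2 - 640/531*e3


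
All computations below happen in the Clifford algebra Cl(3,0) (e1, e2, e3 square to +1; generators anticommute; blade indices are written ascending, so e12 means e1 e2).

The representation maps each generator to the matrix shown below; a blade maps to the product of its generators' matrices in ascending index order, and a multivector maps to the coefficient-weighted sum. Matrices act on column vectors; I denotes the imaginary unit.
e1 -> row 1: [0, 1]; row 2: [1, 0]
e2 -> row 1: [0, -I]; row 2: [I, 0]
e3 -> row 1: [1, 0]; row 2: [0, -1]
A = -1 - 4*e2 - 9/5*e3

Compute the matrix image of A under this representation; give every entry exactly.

M = (-1)*1 + (-4)*rho(e2) + (-9/5)*rho(e3), summed entrywise (1 is the identity matrix):
Answer: row 1: [-14/5, 4*I]; row 2: [-4*I, 4/5]


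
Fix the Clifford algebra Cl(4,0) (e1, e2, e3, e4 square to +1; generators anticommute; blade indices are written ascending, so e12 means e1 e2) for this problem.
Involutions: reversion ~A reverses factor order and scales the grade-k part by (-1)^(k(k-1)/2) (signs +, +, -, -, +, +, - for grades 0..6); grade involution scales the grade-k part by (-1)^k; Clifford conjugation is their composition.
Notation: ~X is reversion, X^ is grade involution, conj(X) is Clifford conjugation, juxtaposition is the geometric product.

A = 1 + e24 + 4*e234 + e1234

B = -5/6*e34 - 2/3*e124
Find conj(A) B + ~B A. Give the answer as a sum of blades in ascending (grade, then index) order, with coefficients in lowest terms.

first term: -2/3*e1 + 10/3*e2 + 2/3*e3 + 5/6*e12 + 8/3*e13 - 5/6*e23 - 5/6*e34 - 2/3*e124
second term: -2/3*e1 - 10/3*e2 + 2/3*e3 - 5/6*e12 + 8/3*e13 + 5/6*e23 + 5/6*e34 + 2/3*e124
Answer: -4/3*e1 + 4/3*e3 + 16/3*e13


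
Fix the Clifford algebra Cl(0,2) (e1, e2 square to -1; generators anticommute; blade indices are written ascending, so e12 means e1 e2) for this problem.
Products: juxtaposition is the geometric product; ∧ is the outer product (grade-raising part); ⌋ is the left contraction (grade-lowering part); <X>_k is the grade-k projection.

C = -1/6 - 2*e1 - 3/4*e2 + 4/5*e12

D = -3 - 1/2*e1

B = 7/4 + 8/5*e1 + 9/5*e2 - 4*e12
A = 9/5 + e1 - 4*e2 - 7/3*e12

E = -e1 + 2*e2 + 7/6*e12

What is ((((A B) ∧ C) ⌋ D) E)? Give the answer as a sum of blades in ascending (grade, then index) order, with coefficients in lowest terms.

step 1: -7/12 + 2483/100*e1 - 262/75*e2 - 37/12*e12
step 2: 7/72 - 1783/600*e1 + 3671/3600*e2 - 92023/3600*e12
step 3: -711/400 - 7/144*e1
step 4: -7/144 + 711/400*e1 - 75563/21600*e2 - 15631/7200*e12
Answer: -7/144 + 711/400*e1 - 75563/21600*e2 - 15631/7200*e12


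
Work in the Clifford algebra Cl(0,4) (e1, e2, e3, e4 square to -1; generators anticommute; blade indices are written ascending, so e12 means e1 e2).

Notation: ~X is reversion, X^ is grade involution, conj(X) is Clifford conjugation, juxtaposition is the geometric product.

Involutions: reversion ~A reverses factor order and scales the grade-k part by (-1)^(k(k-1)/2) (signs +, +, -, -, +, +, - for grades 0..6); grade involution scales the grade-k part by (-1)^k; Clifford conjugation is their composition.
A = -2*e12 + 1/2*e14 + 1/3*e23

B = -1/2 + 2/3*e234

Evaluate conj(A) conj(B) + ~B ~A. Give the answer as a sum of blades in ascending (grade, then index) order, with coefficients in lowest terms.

first term: 2/9*e4 - e12 + 1/4*e14 + 1/6*e23 + 1/3*e123 - 4/3*e134
second term: -2/9*e4 - e12 + 1/4*e14 + 1/6*e23 + 1/3*e123 - 4/3*e134
Answer: -2*e12 + 1/2*e14 + 1/3*e23 + 2/3*e123 - 8/3*e134


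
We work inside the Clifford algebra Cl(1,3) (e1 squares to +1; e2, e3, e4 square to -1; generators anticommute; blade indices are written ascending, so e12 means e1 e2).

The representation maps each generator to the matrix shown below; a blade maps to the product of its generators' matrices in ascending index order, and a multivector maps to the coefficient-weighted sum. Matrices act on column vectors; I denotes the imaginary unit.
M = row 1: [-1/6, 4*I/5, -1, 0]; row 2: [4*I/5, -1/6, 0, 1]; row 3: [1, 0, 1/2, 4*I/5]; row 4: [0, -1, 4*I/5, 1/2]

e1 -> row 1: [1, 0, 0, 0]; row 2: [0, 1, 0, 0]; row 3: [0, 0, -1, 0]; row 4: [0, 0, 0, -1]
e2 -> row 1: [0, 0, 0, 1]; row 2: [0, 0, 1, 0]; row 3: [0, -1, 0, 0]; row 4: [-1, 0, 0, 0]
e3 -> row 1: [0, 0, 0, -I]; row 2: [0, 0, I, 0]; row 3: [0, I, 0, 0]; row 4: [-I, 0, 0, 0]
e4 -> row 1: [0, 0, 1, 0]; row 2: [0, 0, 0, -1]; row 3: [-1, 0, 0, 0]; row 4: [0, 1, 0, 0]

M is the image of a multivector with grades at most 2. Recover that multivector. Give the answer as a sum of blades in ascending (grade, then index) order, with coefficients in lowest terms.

Method: the blade images are trace-orthogonal — tr(rho(e_A) rho(e_B)^-1) = 4 if A = B and 0 otherwise — and rho(e_A)^-1 = (e_A)^2 * rho(e_A) with (e_A)^2 = +1 or -1, so the coefficient of e_A in the preimage is (e_A)^2 * tr(M rho(e_A))/4.
Nonzero projections over blades of grade <= 2: 1: (1)^2 = +1, tr(M 1) = 2/3, coefficient 1/6; e1: (e1)^2 = +1, tr(M rho(e1)) = -4/3, coefficient -1/3; e4: (e4)^2 = -1, tr(M rho(e4)) = 4, coefficient -1; e34: (e34)^2 = -1, tr(M rho(e34)) = 16/5, coefficient -4/5. Every other blade of grade <= 2 projects to 0.
Answer: 1/6 - 1/3*e1 - e4 - 4/5*e34


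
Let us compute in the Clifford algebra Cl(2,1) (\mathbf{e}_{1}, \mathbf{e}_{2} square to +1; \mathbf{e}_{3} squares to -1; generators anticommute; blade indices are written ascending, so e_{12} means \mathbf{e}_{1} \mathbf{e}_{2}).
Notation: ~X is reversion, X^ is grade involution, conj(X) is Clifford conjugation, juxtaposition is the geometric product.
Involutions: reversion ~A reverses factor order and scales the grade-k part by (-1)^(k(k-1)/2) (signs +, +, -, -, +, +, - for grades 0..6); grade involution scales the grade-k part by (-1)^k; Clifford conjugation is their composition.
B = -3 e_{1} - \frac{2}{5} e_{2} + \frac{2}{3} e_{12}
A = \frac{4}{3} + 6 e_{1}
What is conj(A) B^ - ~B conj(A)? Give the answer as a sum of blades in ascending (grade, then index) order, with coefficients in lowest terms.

first term: -18 + 4 e_{1} - \frac{52}{15} e_{2} - \frac{68}{45} e_{12}
second term: 18 - 4 e_{1} - \frac{68}{15} e_{2} - \frac{148}{45} e_{12}
Answer: -36 + 8 e_{1} + \frac{16}{15} e_{2} + \frac{16}{9} e_{12}


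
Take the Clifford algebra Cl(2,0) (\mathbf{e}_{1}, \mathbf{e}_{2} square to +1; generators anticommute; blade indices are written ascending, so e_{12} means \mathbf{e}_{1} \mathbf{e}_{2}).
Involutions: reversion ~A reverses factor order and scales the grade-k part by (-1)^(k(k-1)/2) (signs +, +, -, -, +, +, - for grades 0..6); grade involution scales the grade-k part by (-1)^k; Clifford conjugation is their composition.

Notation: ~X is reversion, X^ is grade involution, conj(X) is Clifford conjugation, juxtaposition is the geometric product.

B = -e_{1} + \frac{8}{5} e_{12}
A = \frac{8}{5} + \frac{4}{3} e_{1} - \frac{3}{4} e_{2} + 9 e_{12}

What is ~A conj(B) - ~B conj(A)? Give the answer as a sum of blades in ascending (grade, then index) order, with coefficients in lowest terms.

first term: -\frac{196}{15} + \frac{2}{5} e_{1} + \frac{103}{15} e_{2} - \frac{181}{100} e_{12}
second term: -\frac{196}{15} - \frac{14}{5} e_{1} + \frac{103}{15} e_{2} - \frac{331}{100} e_{12}
Answer: \frac{16}{5} e_{1} + \frac{3}{2} e_{12}


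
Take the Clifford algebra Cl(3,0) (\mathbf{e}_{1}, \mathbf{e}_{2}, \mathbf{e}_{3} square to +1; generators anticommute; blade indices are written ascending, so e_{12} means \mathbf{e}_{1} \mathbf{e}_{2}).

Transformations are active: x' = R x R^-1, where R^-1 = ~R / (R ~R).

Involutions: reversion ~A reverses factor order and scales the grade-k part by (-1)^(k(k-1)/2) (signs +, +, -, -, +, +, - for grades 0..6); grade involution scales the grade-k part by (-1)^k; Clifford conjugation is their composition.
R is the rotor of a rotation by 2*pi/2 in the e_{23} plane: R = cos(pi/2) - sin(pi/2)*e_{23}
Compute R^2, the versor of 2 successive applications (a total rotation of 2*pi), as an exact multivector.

The rotor phase is half the rotation angle and phases add under composition, so 2 steps in the e_{23} plane accumulate phase 2*(pi/2) = \pi: R^2 = cos(\pi) - sin(\pi)*e_{23}.
cos(\pi) = -1 and sin(\pi) = 0, so R^2 = -1. The total rotation 2*pi is 1 full turn, so every vector returns to itself, yet the rotor is -1, on the OTHER sheet of the double cover (an odd number of 2*pi turns).
Answer: -1


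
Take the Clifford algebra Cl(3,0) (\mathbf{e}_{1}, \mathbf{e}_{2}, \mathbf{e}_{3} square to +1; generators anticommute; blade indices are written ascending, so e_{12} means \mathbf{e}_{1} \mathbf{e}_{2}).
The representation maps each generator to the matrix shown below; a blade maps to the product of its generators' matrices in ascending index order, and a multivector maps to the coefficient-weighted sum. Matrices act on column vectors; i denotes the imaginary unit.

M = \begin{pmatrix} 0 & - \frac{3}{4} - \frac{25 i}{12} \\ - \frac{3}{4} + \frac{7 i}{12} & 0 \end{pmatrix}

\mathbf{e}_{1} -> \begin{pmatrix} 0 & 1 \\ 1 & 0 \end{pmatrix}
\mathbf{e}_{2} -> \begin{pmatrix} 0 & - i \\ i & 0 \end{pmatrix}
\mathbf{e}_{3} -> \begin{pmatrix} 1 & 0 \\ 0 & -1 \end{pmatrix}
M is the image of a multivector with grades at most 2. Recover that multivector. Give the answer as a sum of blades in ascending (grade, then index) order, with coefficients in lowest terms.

Method: 1, rho(e_{1}), rho(e_{2}), rho(e_{3}) form a trace-orthogonal basis of the 2x2 complex matrices (tr(X Y) = 2 if X = Y, else 0), so M = m0*1 + m1*rho(e_{1}) + m2*rho(e_{2}) + m3*rho(e_{3}) with m0 = tr(M)/2 = 0, m1 = tr(M rho(e_{1}))/2 = - \frac{3}{4} - \frac{3 i}{4}, m2 = tr(M rho(e_{2}))/2 = \frac{4}{3}, m3 = tr(M rho(e_{3}))/2 = 0.
Multiplying table entries, the bivector images are rho(e_{12}) = i*rho(e_{3}), rho(e_{13}) = -i*rho(e_{2}), rho(e_{23}) = i*rho(e_{1}); with real blade coefficients the real parts of m0..m3 are the coefficients of 1, e_{1}, e_{2}, e_{3} and the imaginary parts give the bivectors (e_{23}: Im m1, e_{13}: -Im m2, e_{12}: Im m3).
Answer: -\frac{3}{4} e_{1} + \frac{4}{3} e_{2} - \frac{3}{4} e_{23}


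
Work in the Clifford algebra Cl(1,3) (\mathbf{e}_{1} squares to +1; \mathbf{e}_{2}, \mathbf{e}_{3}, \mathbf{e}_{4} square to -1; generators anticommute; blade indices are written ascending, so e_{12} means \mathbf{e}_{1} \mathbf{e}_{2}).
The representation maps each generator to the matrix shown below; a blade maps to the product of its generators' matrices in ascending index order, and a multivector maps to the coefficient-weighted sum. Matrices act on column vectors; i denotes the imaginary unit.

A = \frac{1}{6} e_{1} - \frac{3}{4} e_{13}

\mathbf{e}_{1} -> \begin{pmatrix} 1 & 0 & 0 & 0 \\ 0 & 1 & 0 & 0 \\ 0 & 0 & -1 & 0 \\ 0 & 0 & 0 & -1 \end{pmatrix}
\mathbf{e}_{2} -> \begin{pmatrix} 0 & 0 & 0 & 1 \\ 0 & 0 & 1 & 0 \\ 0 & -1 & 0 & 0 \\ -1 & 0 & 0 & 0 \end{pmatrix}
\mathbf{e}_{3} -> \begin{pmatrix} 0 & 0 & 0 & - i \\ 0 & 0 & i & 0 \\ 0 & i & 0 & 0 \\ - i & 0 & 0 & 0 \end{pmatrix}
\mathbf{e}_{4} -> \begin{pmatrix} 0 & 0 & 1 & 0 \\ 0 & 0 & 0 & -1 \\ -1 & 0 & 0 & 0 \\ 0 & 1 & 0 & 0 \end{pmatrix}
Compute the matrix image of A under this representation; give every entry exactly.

Bivector images (products of the table entries): rho(e_{13}) = rho(\mathbf{e}_{1})rho(\mathbf{e}_{3}) = \begin{pmatrix} 0 & 0 & 0 & - i \\ 0 & 0 & i & 0 \\ 0 & - i & 0 & 0 \\ i & 0 & 0 & 0 \end{pmatrix}.
M = (\frac{1}{6})*rho(e_{1}) + (-\frac{3}{4})*rho(e_{13}), summed entrywise:
Answer: \begin{pmatrix} \frac{1}{6} & 0 & 0 & \frac{3 i}{4} \\ 0 & \frac{1}{6} & - \frac{3 i}{4} & 0 \\ 0 & \frac{3 i}{4} & - \frac{1}{6} & 0 \\ - \frac{3 i}{4} & 0 & 0 & - \frac{1}{6} \end{pmatrix}


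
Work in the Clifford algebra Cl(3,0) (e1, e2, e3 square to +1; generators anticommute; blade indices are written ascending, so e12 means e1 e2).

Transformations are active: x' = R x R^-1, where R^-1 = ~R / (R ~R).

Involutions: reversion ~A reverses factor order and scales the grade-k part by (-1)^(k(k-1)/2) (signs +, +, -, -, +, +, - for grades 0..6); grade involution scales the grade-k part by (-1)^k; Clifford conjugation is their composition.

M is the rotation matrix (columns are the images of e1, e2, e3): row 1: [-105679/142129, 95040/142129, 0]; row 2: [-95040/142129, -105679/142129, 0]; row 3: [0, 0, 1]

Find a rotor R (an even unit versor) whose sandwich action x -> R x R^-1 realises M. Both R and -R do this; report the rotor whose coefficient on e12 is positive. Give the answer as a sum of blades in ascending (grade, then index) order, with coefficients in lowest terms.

Method: write R = a + b12*e12 + b13*e13 + b23*e23 with a^2 + b12^2 + b13^2 + b23^2 = 1 (so R^-1 = ~R). Expanding the columns R e_j ~R gives tr M = 4a^2 - 1 and, from the antisymmetric part, M21 - M12 = -4a*b12, M13 - M31 = 4a*b13, M32 - M23 = -4a*b23.
Here tr M = -69229/142129, so a^2 = (1 + tr M)/4 = 18225/142129 and a = ±135/377. Taking a = 135/377: M21 - M12 = -190080/142129, M13 - M31 = 0, M32 - M23 = 0, giving b12 = 352/377, b13 = 0, b23 = 0, i.e. R = 135/377 + 352/377*e12.
Its e12 coefficient is already positive.
Answer: 135/377 + 352/377*e12. Note: both R and -R realise this M (trace -69229/142129); the covering map identifies them, and the e12-coefficient sign is the tie-breaker.


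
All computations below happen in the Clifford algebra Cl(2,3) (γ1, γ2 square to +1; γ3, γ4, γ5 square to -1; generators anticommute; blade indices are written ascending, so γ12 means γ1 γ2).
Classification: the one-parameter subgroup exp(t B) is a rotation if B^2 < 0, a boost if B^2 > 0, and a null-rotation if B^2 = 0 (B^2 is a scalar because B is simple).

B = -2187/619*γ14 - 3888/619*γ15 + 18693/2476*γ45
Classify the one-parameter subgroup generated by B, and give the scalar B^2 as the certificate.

B^2 term by term: the squares give (-2187/619)^2*(γ14)^2 + (-3888/619)^2*(γ15)^2 + (18693/2476)^2*(γ45)^2 = 4782969/383161*(+1) + 15116544/383161*(+1) + 349428249/6130576*(-1) = -81/16 (each basis 2-blade squares to minus the product of its generators' squares); cross terms between blades sharing an index anticommute and cancel. So B^2 = -81/16.
Answer: rotation, certificate B^2 = -81/16. Key observation: B^2 = -81/16 is a conjugation invariant, so its sign decides the class regardless of the surface form of B.


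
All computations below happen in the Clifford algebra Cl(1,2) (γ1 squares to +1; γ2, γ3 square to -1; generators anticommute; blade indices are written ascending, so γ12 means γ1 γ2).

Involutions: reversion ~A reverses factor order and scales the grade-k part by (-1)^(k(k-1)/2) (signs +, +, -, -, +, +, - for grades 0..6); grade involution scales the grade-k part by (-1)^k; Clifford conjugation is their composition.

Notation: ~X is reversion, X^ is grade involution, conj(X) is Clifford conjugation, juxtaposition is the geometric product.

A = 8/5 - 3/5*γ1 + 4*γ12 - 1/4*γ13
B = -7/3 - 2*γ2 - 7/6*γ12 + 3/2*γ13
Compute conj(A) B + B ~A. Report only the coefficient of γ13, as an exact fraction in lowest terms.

first term: 157/120 - 47/5*γ1 - 39/10*γ2 + 9/10*γ3 + 94/15*γ12 + 109/60*γ13 + 137/24*γ23 + 1/2*γ123
second term: 157/120 + 47/5*γ1 - 39/10*γ2 + 9/10*γ3 + 94/15*γ12 + 109/60*γ13 - 137/24*γ23 + 1/2*γ123
Answer: 109/30


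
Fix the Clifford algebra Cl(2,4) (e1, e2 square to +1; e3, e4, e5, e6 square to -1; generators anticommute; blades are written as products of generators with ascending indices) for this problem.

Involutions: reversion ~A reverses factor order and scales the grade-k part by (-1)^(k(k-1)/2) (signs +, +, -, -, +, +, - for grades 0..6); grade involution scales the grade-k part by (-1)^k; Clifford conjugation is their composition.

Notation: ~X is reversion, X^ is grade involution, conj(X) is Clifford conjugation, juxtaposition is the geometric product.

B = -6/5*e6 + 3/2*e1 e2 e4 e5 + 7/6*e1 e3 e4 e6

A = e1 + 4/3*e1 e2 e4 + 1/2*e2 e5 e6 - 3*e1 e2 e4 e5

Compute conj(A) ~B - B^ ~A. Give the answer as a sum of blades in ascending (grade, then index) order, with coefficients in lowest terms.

first term: -9/2 + 2*e5 + 6/5*e1 e6 + 3/5*e2 e5 - 3/4*e1 e4 e6 + 14/9*e2 e3 e6 - 3/2*e2 e4 e5 - 7/6*e3 e4 e6 - 8/5*e1 e2 e4 e6 + 7/2*e2 e3 e5 e6 + 7/12*e1 e2 e3 e4 e5 + 18/5*e1 e2 e4 e5 e6
second term: -9/2 + 2*e5 - 6/5*e1 e6 + 3/5*e2 e5 + 3/4*e1 e4 e6 - 14/9*e2 e3 e6 - 3/2*e2 e4 e5 - 7/6*e3 e4 e6 + 8/5*e1 e2 e4 e6 + 7/2*e2 e3 e5 e6 + 7/12*e1 e2 e3 e4 e5 - 18/5*e1 e2 e4 e5 e6
Answer: 12/5*e1 e6 - 3/2*e1 e4 e6 + 28/9*e2 e3 e6 - 16/5*e1 e2 e4 e6 + 36/5*e1 e2 e4 e5 e6


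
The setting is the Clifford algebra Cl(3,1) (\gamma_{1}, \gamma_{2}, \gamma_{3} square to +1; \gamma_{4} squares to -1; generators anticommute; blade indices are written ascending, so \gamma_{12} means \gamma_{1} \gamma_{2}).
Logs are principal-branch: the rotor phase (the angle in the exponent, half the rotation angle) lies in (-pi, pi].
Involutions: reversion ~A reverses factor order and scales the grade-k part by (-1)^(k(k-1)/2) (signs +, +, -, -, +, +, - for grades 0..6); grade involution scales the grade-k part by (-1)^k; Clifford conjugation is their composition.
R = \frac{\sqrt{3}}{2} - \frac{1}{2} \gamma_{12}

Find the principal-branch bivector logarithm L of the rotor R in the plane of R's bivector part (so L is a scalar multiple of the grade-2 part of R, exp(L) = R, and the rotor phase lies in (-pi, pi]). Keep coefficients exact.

The scalar part of R is \frac{\sqrt{3}}{2}, and that scalar determines the rotor phase on the principal branch; recovering the unit plane as bivector-part over sine of the phase gives L = phase * plane.
Concretely: cos(phase) = \frac{\sqrt{3}}{2} gives phase = ±\frac{\pi}{6}, and since phase/sin(phase) is even the sign is immaterial: L = (phase/sin(phase)) * <R>_2 = (\frac{\pi}{3}) * <R>_2.
Answer: - \frac{\pi}{6} \gamma_{12}


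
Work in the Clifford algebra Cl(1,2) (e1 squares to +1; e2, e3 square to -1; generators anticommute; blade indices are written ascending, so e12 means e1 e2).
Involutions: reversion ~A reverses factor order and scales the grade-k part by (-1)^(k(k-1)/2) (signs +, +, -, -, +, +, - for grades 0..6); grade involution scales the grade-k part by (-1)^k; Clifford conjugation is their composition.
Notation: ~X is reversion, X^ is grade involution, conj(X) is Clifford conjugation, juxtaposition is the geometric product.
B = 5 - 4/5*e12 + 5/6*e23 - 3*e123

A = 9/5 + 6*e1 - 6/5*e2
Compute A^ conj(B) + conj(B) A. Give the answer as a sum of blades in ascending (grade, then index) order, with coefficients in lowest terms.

first term: 9 - 726/25*e1 + 6/5*e2 + e3 + 36/25*e12 - 18/5*e13 + 33/2*e23 - 2/5*e123
second term: 9 + 774/25*e1 - 54/5*e2 + e3 + 36/25*e12 + 18/5*e13 - 39/2*e23 - 52/5*e123
Answer: 18 + 48/25*e1 - 48/5*e2 + 2*e3 + 72/25*e12 - 3*e23 - 54/5*e123


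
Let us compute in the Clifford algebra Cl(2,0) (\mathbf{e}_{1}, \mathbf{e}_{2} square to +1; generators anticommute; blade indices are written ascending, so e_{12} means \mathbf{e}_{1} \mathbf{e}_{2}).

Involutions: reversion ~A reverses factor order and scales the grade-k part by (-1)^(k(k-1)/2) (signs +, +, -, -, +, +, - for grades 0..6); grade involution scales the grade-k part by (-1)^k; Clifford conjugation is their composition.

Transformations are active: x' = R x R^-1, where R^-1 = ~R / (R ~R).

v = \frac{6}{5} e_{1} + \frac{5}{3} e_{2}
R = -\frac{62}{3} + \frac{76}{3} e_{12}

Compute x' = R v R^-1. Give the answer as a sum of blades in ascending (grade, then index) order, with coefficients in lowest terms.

~R = -\frac{62}{3} - \frac{76}{3} e_{12}, and R ~R = \frac{9620}{9}, so R^-1 = ~R / (\frac{9620}{9}).
R v = \frac{784}{45} e_{1} - \frac{2918}{45} e_{2}
Answer: -\frac{67594}{36075} e_{1} + \frac{10111}{12025} e_{2}


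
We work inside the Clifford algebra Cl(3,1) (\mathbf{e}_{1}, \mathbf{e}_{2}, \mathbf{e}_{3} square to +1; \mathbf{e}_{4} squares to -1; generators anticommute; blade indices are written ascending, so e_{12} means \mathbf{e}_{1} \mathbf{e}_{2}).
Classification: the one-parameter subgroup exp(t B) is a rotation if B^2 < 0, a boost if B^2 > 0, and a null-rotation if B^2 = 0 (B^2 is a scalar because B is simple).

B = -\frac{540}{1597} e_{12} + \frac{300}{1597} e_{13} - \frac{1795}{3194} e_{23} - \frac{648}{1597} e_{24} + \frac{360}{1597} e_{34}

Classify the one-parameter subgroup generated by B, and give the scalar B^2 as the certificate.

B^2 term by term: the squares give (-\frac{540}{1597})^2*(e_{12})^2 + (\frac{300}{1597})^2*(e_{13})^2 + (-\frac{1795}{3194})^2*(e_{23})^2 + (-\frac{648}{1597})^2*(e_{24})^2 + (\frac{360}{1597})^2*(e_{34})^2 = \frac{291600}{2550409}*(-1) + \frac{90000}{2550409}*(-1) + \frac{3222025}{10201636}*(-1) + \frac{419904}{2550409}*(+1) + \frac{129600}{2550409}*(+1) = -\frac{1}{4} (each basis 2-blade squares to minus the product of its generators' squares); cross terms between blades sharing an index anticommute and cancel; the commuting (index-disjoint) pairs give grade-4 terms 2*c*c'*(blade product), which cancel blade by blade — e_{1234}: -\frac{388800}{2550409} + \frac{388800}{2550409} = 0 — confirming B is simple. So B^2 = -\frac{1}{4}.
Answer: rotation, certificate B^2 = -\frac{1}{4}. Why this suffices: the scalar -\frac{1}{4} survives any versor conjugation, so its sign alone determines the class however B is presented.


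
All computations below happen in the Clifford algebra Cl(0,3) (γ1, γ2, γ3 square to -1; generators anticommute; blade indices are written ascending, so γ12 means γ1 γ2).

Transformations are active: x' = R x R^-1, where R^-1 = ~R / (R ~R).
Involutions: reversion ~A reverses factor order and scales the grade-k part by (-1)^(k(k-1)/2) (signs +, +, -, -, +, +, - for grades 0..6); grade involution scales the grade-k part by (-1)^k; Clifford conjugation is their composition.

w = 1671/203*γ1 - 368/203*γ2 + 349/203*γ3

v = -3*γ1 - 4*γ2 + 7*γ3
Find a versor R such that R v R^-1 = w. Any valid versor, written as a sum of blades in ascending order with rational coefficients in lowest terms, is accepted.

Since q(v) = q(w) = -74, the sum R = v + w = 1062/203*γ1 - 1180/203*γ2 + 1770/203*γ3 does the job whenever invertible.
Answer: 1062/203*γ1 - 1180/203*γ2 + 1770/203*γ3


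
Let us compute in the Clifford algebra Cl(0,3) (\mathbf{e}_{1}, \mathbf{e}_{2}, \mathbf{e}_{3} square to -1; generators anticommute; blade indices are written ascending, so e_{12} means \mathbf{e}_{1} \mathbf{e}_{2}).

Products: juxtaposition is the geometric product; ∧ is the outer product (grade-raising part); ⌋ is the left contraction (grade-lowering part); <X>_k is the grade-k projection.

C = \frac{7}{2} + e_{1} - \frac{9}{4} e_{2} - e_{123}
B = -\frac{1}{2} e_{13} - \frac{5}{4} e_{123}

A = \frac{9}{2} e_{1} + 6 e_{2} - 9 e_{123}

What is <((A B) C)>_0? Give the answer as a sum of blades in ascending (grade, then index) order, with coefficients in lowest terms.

step 1: \frac{45}{4} + \frac{9}{2} e_{2} + \frac{9}{4} e_{3} - \frac{15}{2} e_{13} + \frac{45}{8} e_{23} + 3 e_{123}
step 2: \frac{93}{2} + \frac{135}{8} e_{1} - \frac{33}{16} e_{2} - \frac{393}{32} e_{3} - \frac{9}{4} e_{12} - \frac{159}{4} e_{13} + \frac{87}{4} e_{23} - 12 e_{123}
step 3: \frac{93}{2}
Answer: \frac{93}{2}


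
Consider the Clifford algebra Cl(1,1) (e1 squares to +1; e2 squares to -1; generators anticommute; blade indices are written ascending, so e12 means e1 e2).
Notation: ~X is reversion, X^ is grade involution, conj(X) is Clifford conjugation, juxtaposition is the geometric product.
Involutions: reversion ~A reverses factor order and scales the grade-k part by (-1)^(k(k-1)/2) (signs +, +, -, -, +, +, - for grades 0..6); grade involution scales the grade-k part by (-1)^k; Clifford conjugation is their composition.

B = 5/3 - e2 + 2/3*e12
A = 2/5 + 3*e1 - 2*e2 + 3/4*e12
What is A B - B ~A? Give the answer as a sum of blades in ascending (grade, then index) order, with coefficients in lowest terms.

first term: -5/6 + 53/12*e1 - 26/15*e2 - 89/60*e12
second term: -11/6 + 85/12*e1 - 86/15*e2 + 121/60*e12
Answer: 1 - 8/3*e1 + 4*e2 - 7/2*e12


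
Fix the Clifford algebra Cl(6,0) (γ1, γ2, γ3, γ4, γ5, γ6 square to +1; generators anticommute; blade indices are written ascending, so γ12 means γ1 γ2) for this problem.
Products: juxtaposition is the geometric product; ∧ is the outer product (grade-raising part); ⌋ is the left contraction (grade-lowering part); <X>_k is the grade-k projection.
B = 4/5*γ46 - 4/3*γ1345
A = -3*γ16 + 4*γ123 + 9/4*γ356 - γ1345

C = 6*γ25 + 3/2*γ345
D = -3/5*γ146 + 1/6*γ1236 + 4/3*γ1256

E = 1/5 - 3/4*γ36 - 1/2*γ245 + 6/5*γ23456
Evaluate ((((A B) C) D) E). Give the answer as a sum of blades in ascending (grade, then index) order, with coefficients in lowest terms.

step 1: 4/3 + 12/5*γ14 - 3*γ146 - 16/3*γ245 + 9/5*γ345 + 4/5*γ1356 + 4*γ3456 + 16/5*γ12346
step 2: -27/10 - 32*γ4 + 6*γ6 + 8*γ23 + 8*γ25 - 18/5*γ135 - 6/5*γ146 - 54/5*γ234 + 2*γ345 + 24/5*γ1236 - 72/5*γ1245 + 24/5*γ1256 - 9/2*γ1356 - 24*γ2346 + 18*γ12456 + 96/5*γ13456
step 3: 162/25 + 24*γ4 + 2/5*γ14 - 156/5*γ16 + 6*γ23 - 231/20*γ25 - 148/25*γ35 + 96/5*γ46 - 77/5*γ123 - 8*γ125 - 9/50*γ146 - 717/25*γ234 - 24/5*γ236 + 32/25*γ245 + 231/25*γ256 + 3/10*γ345 - 693/100*γ1236 - 18/5*γ1256 - 32*γ1345 - 158/15*γ1356 + 6/25*γ3456 + 16/5*γ12346 - 563/15*γ12456 + 72/5*γ13456
step 4: 242/125 - 414/125*γ2 + 423/40*γ4 + 4833/400*γ12 + 541/25*γ13 + 102/25*γ14 + 203/50*γ15 + 1879/150*γ16 + 21/20*γ23 + 969/100*γ25 - 207/50*γ26 - 3186/125*γ34 + 3289/250*γ35 - 1599/250*γ36 + 297/50*γ45 + 423/50*γ46 + 3747/125*γ56 + 323/25*γ123 - 376/25*γ124 - 7/5*γ125 - 537/20*γ126 + 891/200*γ134 + 4779/250*γ145 - 459/250*γ146 - 1087/125*γ234 + 1611/100*γ235 - 21/25*γ236 - 373/125*γ245 - 14307/500*γ246 - 969/125*γ256 + 153/50*γ345 + 1593/50*γ346 - 297/40*γ456 + 621/250*γ1235 + 2907/500*γ1236 - 63/100*γ1256 - 141/10*γ1345 + 99/10*γ1346 - 38/75*γ1356 + 1062/25*γ1456 + 1611/80*γ2356 + 306/125*γ3456 - 6559/100*γ12345 + 443/75*γ12346 - 138/25*γ12356 - 1733/75*γ12456 + 1269/200*γ13456 + 852/125*γ23456
Answer: 242/125 - 414/125*γ2 + 423/40*γ4 + 4833/400*γ12 + 541/25*γ13 + 102/25*γ14 + 203/50*γ15 + 1879/150*γ16 + 21/20*γ23 + 969/100*γ25 - 207/50*γ26 - 3186/125*γ34 + 3289/250*γ35 - 1599/250*γ36 + 297/50*γ45 + 423/50*γ46 + 3747/125*γ56 + 323/25*γ123 - 376/25*γ124 - 7/5*γ125 - 537/20*γ126 + 891/200*γ134 + 4779/250*γ145 - 459/250*γ146 - 1087/125*γ234 + 1611/100*γ235 - 21/25*γ236 - 373/125*γ245 - 14307/500*γ246 - 969/125*γ256 + 153/50*γ345 + 1593/50*γ346 - 297/40*γ456 + 621/250*γ1235 + 2907/500*γ1236 - 63/100*γ1256 - 141/10*γ1345 + 99/10*γ1346 - 38/75*γ1356 + 1062/25*γ1456 + 1611/80*γ2356 + 306/125*γ3456 - 6559/100*γ12345 + 443/75*γ12346 - 138/25*γ12356 - 1733/75*γ12456 + 1269/200*γ13456 + 852/125*γ23456


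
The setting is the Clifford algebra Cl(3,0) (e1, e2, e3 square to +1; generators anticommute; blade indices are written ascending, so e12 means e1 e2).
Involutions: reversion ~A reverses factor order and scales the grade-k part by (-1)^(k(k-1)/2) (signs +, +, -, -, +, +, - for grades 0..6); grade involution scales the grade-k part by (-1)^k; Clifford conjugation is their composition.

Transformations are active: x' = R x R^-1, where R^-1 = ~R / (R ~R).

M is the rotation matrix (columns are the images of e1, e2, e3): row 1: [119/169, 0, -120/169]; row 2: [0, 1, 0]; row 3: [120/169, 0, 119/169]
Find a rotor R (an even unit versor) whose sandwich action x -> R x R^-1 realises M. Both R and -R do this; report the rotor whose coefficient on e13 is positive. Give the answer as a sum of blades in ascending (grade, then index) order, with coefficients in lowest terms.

Method: write R = a + b12*e12 + b13*e13 + b23*e23 with a^2 + b12^2 + b13^2 + b23^2 = 1 (so R^-1 = ~R). Expanding the columns R e_j ~R gives tr M = 4a^2 - 1 and, from the antisymmetric part, M21 - M12 = -4a*b12, M13 - M31 = 4a*b13, M32 - M23 = -4a*b23.
Here tr M = 407/169, so a^2 = (1 + tr M)/4 = 144/169 and a = ±12/13. Taking a = 12/13: M21 - M12 = 0, M13 - M31 = -240/169, M32 - M23 = 0, giving b12 = 0, b13 = -5/13, b23 = 0, i.e. R = 12/13 - 5/13*e13.
Its e13 coefficient is negative, so report the other preimage -R.
Answer: -12/13 + 5/13*e13. Why the constraint matters: R and -R act identically through the sandwich — M has trace 407/169 either way — so only the sign condition on e13 picks one of the two preimages.


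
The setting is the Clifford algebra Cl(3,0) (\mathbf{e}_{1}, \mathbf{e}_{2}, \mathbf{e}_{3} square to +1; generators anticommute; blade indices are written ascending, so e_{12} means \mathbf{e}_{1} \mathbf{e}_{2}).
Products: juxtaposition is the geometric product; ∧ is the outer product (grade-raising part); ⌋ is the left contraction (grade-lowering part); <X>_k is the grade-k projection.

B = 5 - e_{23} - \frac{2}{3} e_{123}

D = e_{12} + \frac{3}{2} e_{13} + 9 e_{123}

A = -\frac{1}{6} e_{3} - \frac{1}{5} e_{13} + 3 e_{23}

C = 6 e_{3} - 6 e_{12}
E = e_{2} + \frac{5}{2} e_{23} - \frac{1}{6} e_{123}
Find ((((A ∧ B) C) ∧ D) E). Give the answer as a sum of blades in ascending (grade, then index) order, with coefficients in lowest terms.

step 1: -\frac{5}{6} e_{3} - e_{13} + 15 e_{23}
step 2: -5 - 6 e_{1} + 90 e_{2} + 90 e_{13} + 6 e_{23} + 5 e_{123}
step 3: -5 e_{12} - \frac{15}{2} e_{13} - 180 e_{123}
step 4: -30 + 445 e_{1} + \frac{5}{4} e_{2} - \frac{5}{6} e_{3} + \frac{75}{4} e_{12} + \frac{335}{2} e_{13} + \frac{15}{2} e_{123}
Answer: -30 + 445 e_{1} + \frac{5}{4} e_{2} - \frac{5}{6} e_{3} + \frac{75}{4} e_{12} + \frac{335}{2} e_{13} + \frac{15}{2} e_{123}


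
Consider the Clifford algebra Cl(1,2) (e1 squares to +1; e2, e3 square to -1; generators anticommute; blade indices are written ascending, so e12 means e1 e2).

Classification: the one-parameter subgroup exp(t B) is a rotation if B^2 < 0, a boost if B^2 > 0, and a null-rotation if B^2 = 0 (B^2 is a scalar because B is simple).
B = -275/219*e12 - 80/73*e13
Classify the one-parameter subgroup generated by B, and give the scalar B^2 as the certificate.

B^2 term by term: the squares give (-275/219)^2*(e12)^2 + (-80/73)^2*(e13)^2 = 75625/47961*(+1) + 6400/5329*(+1) = 25/9 (each basis 2-blade squares to minus the product of its generators' squares); cross terms between blades sharing an index anticommute and cancel. So B^2 = 25/9.
Answer: boost, certificate B^2 = 25/9. Why this suffices: the scalar 25/9 survives any versor conjugation, so its sign alone determines the class however B is presented.
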